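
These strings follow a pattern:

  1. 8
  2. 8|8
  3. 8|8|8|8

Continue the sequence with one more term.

8|8|8|8|8|8|8|8

s(k+1) = s(k)·|·s(k) — each term doubles the last with '|' between the halves.
So the next term is two copies of 8|8|8|8 with '|' between the halves.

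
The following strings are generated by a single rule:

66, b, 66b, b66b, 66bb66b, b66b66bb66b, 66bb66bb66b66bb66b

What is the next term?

Each term (from the third on) is the two preceding terms concatenated in order: term 3 = 66·b = 66b.
Continuing: b66b66bb66b · 66bb66bb66b66bb66b gives term 8.

b66b66bb66b66bb66bb66b66bb66b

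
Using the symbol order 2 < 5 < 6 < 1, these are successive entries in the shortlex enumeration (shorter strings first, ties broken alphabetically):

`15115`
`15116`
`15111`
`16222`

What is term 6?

16226

Continuing the enumeration 2 steps past 16222: 16222 → 16225 → (answer).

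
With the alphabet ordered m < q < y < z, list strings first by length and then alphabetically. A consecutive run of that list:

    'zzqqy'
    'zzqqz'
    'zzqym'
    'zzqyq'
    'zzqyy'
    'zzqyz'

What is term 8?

zzqzq

Stepping forward 2 times from zzqyz: zzqyz → zzqzm, then the target.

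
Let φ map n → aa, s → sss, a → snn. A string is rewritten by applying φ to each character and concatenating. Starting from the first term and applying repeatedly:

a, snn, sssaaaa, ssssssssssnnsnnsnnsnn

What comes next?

Applying the rule to each of the 21 symbols of ssssssssssnnsnnsnnsnn gives the pieces sss sss sss sss sss sss sss sss sss sss aa aa sss aa aa sss aa aa sss aa aa, which concatenate to the answer.

ssssssssssssssssssssssssssssssaaaasssaaaasssaaaasssaaaa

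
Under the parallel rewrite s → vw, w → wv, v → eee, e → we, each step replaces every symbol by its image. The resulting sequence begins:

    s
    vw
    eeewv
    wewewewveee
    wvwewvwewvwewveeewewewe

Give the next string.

φ(wvwewvwewvwewveeewewewe) expands symbol-by-symbol to wv eee wv we wv eee wv we wv eee wv we wv eee we we we wv we wv we wv we; joining the 23 pieces gives the next term.

wveeewvwewveeewvwewveeewvwewveeewewewewvwewvwewvwe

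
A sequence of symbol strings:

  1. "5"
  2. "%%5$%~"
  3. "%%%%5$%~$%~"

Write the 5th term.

s(k+1) = %%·s(k)·$%~, so each term gains %% as a prefix and $%~ as a suffix.
From %%%%5$%~$%~, 2 further steps: %%%%5$%~$%~ → %%%%%%5$%~$%~$%~ → (answer).

%%%%%%%%5$%~$%~$%~$%~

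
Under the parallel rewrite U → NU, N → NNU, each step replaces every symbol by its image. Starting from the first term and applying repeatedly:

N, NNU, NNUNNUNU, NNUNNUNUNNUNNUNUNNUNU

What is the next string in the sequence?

Replace each of the 21 characters of NNUNNUNUNNUNNUNUNNUNU in place — NNU NNU NU NNU NNU NU NNU NU NNU NNU NU NNU NNU NU NNU NU NNU NNU NU NNU NU — and concatenate.

NNUNNUNUNNUNNUNUNNUNUNNUNNUNUNNUNNUNUNNUNUNNUNNUNUNNUNU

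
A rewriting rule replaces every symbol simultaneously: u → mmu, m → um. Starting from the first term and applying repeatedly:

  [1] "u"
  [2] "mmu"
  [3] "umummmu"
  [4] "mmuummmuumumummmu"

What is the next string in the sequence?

umummmummuumumummmummuummmuummmuumumummmu

Replace each of the 17 characters of mmuummmuumumummmu in place — um um mmu mmu um um um mmu mmu um mmu um mmu um um um mmu — and concatenate.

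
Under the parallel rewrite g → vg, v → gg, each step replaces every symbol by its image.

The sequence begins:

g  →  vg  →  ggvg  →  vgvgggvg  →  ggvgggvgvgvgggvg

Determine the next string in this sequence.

vgvgggvgvgvgggvgggvgggvgvgvgggvg

φ(ggvgggvgvgvgggvg) expands symbol-by-symbol to vg vg gg vg vg vg gg vg gg vg gg vg vg vg gg vg; joining the 16 pieces gives the next term.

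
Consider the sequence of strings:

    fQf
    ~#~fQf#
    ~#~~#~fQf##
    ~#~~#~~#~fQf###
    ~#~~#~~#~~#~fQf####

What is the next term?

s(k+1) = ~#~·s(k)·#, so each term gains ~#~ as a prefix and # as a suffix.
So the next term is ~#~·~#~~#~~#~~#~fQf####·#.

~#~~#~~#~~#~~#~fQf#####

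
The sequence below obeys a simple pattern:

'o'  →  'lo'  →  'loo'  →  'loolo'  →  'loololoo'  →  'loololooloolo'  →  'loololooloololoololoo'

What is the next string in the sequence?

From term 3 onward, concatenate the last term with the second-to-last: lo·o = loo, loo·lo = loolo, …
The next term joins loololooloololoololoo and loololooloolo.

loololooloololoololooloololooloolo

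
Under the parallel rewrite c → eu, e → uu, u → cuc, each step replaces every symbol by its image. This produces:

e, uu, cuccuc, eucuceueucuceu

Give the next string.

Replace each of the 14 characters of eucuceueucuceu in place — uu cuc eu cuc eu uu cuc uu cuc eu cuc eu uu cuc — and concatenate.

uucuceucuceuuucucuucuceucuceuuucuc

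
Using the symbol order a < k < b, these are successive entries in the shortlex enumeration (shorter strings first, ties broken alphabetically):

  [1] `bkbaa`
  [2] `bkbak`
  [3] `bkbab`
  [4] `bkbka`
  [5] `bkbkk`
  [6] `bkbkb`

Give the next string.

bkbba

Find the rightmost character of bkbkb below b, bump it to the next letter, and reset everything to its right to a.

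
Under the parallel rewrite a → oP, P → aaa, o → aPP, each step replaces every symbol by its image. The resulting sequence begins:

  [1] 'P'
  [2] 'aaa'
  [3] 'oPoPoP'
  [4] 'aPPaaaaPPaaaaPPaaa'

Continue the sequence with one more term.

Rewriting the 18 symbols of aPPaaaaPPaaaaPPaaa one by one yields oP aaa aaa oP oP oP oP aaa aaa oP oP oP oP aaa aaa oP oP oP; concatenated:

oPaaaaaaoPoPoPoPaaaaaaoPoPoPoPaaaaaaoPoPoP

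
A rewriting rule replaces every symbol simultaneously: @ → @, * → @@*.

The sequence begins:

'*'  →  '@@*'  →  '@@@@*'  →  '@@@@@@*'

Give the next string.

@@@@@@@@*

Apply φ to @@@@@@* symbol by symbol: @→@, @→@, @→@, @→@, @→@, @→@, *→@@*; joined: @ @ @ @ @ @ @@*.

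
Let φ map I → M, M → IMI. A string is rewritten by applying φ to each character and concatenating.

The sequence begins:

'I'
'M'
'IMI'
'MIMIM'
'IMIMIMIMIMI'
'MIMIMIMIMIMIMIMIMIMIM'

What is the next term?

IMIMIMIMIMIMIMIMIMIMIMIMIMIMIMIMIMIMIMIMIMI

Replace each of the 21 characters of MIMIMIMIMIMIMIMIMIMIM in place — IMI M IMI M IMI M IMI M IMI M IMI M IMI M IMI M IMI M IMI M IMI — and concatenate.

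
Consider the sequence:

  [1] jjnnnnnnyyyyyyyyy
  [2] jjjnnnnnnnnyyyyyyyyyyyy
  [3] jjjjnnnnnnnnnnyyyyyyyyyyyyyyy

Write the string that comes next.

jjjjjnnnnnnnnnnnnyyyyyyyyyyyyyyyyyy

Reading off run lengths: j runs 2, 3, 4; n runs 6, 8, 10; y runs 9, 12, 15 — each is linear in n, where the shown terms are n = 3, 4, 5.
At n = 6 the blocks have lengths 5, 12, 18.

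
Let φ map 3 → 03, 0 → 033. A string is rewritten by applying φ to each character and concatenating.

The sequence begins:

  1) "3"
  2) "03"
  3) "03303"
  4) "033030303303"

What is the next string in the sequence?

Expanding 033030303303: 0→033, 3→03, 3→03, 0→033, 3→03, 0→033, 3→03, 0→033, 3→03, 3→03, 0→033, 3→03. Concatenated: 033 03 03 033 03 033 03 033 03 03 033 03.

03303030330303303033030303303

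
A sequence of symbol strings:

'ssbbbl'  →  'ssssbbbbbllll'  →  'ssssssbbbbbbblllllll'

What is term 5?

ssssssssssbbbbbbbbbbblllllllllllll

Term n consists of 2n s's, followed by 2n+1 b's, followed by 3n-2 l's (n = 1, 2, …).
Setting n = 5 gives 10, 11, 13 characters in each block.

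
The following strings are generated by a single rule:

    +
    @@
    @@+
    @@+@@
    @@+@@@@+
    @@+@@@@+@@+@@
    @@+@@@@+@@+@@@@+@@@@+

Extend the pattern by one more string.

Each term (from the third on) is the previous term followed by the one before it: term 3 = @@·+ = @@+.
The next term joins @@+@@@@+@@+@@@@+@@@@+ and @@+@@@@+@@+@@.

@@+@@@@+@@+@@@@+@@@@+@@+@@@@+@@+@@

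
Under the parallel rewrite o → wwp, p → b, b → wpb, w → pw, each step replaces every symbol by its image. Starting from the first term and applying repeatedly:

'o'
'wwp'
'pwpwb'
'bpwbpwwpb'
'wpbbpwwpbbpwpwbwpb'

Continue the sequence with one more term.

pwbwpbwpbbpwpwbwpbwpbbpwbpwwpbpwbwpb

Replace each of the 18 characters of wpbbpwwpbbpwpwbwpb in place — pw b wpb wpb b pw pw b wpb wpb b pw b pw wpb pw b wpb — and concatenate.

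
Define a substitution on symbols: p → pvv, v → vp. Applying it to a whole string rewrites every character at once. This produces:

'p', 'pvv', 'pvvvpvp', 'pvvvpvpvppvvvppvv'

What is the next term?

Rewriting the 17 symbols of pvvvpvpvppvvvppvv one by one yields pvv vp vp vp pvv vp pvv vp pvv pvv vp vp vp pvv pvv vp vp; concatenated:

pvvvpvpvppvvvppvvvppvvpvvvpvpvppvvpvvvpvp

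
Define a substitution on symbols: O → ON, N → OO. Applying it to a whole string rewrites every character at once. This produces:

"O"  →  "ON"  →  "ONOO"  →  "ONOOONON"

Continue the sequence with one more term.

ONOOONONONOOONOO

Expanding ONOOONON: O→ON, N→OO, O→ON, O→ON, O→ON, N→OO, O→ON, N→OO. Concatenated: ON OO ON ON ON OO ON OO.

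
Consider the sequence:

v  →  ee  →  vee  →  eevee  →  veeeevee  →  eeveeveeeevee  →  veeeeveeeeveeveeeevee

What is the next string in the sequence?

From term 3 onward, concatenate the second-to-last term with the last: v·ee = vee, ee·vee = eevee, …
Continuing: eeveeveeeevee · veeeeveeeeveeveeeevee gives term 8.

eeveeveeeeveeveeeeveeeeveeveeeevee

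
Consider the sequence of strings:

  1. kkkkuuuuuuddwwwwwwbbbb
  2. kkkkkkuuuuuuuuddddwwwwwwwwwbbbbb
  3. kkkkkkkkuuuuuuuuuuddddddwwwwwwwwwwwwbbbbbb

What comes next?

Each string has the form k^{2n} u^{2n+2} d^{2n-2} w^{3n} b^{n+2}, where the shown terms are n = 2, 3, 4.
For the next term, n = 5, so the run lengths are 10, 12, 8, 15, 7.

kkkkkkkkkkuuuuuuuuuuuuddddddddwwwwwwwwwwwwwwwbbbbbbb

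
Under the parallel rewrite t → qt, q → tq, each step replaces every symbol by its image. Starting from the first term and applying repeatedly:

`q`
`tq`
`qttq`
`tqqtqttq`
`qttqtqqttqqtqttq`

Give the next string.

tqqtqttqqttqtqqtqttqtqqttqqtqttq

Replace each of the 16 characters of qttqtqqttqqtqttq in place — tq qt qt tq qt tq tq qt qt tq tq qt tq qt qt tq — and concatenate.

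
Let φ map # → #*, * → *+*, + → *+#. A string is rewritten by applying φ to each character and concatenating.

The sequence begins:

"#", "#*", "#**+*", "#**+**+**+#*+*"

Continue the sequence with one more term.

#**+**+**+#*+**+**+#*+**+**+##**+**+#*+*

φ(#**+**+**+#*+*) expands symbol-by-symbol to #* *+* *+* *+# *+* *+* *+# *+* *+* *+# #* *+* *+# *+*; joining the 14 pieces gives the next term.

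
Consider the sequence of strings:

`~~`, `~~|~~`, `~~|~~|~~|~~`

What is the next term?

Every step duplicates the string with '|' between the halves.
Doubling ~~|~~|~~|~~ with '|' between the halves:

~~|~~|~~|~~|~~|~~|~~|~~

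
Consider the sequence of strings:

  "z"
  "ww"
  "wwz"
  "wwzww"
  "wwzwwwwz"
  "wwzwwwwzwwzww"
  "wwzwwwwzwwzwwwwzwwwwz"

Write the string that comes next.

wwzwwwwzwwzwwwwzwwwwzwwzwwwwzwwzww

This is a Fibonacci-style word recurrence s(k) = s(k−1)·s(k−2): e.g. ww·z = wwz.
The next term joins wwzwwwwzwwzwwwwzwwwwz and wwzwwwwzwwzww.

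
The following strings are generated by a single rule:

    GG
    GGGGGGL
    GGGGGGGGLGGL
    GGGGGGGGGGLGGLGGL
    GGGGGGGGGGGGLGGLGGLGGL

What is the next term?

GGGGGGGGGGGGGGLGGLGGLGGLGGL

Each term wraps the previous one in GG on the left and GGL on the right.
So the next term is GG·GGGGGGGGGGGGLGGLGGLGGL·GGL.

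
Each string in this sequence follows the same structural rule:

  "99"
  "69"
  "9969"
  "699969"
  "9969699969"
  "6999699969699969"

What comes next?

99696999696999699969699969

This is a Fibonacci-style word recurrence s(k) = s(k−2)·s(k−1): e.g. 99·69 = 9969.
Continuing: 9969699969 · 6999699969699969 gives term 7.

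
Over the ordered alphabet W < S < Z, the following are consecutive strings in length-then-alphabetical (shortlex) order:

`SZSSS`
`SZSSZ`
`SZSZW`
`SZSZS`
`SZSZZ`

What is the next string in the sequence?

SZZWW

Find the rightmost character of SZSZZ below Z, bump it to the next letter, and reset everything to its right to W.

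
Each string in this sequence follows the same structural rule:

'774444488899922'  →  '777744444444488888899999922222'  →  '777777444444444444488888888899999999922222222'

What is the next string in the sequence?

777777774444444444444444488888888888899999999999922222222222

Reading off run lengths: 7 runs 2, 4, 6; 4 runs 5, 9, 13; 8 runs 3, 6, 9; 9 runs 3, 6, 9; 2 runs 2, 5, 8 — each is linear in n (n = 1, 2, …).
Setting n = 4 gives 8, 17, 12, 12, 11 characters in each block.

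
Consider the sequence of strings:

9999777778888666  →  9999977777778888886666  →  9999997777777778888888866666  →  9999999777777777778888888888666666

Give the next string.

9999999977777777777778888888888886666666

Reading off run lengths: 9 runs 4, 5, 6, 7; 7 runs 5, 7, 9, 11; 8 runs 4, 6, 8, 10; 6 runs 3, 4, 5, 6 — each is linear in n, where the shown terms are n = 2, 3, 4, 5.
For the next term, n = 6, so the run lengths are 8, 13, 12, 7.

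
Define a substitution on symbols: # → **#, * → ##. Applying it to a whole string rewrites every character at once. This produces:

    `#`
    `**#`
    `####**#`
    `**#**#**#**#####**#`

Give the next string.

Applying the rule to each of the 19 symbols of **#**#**#**#####**# gives the pieces ## ## **# ## ## **# ## ## **# ## ## **# **# **# **# **# ## ## **#, which concatenate to the answer.

####**#####**#####**#####**#**#**#**#**#####**#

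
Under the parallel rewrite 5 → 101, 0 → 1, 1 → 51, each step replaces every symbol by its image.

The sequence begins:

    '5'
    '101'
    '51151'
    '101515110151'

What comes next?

5115110151101515115110151

Rewriting each symbol of 101515110151: 1→51, 0→1, 1→51, 5→101, 1→51, 5→101, 1→51, 1→51, 0→1, 1→51, 5→101, 1→51, which concatenates to 51 1 51 101 51 101 51 51 1 51 101 51.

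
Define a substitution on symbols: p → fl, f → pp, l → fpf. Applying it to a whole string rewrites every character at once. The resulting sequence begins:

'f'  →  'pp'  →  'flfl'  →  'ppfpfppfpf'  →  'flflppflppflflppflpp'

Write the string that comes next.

φ(flflppflppflflppflpp) expands symbol-by-symbol to pp fpf pp fpf fl fl pp fpf fl fl pp fpf pp fpf fl fl pp fpf fl fl; joining the 20 pieces gives the next term.

ppfpfppfpfflflppfpfflflppfpfppfpfflflppfpfflfl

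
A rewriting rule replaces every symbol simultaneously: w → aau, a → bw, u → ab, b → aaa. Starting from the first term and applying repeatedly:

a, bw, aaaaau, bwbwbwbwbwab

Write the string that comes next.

Expanding bwbwbwbwbwab: b→aaa, w→aau, b→aaa, w→aau, b→aaa, w→aau, b→aaa, w→aau, b→aaa, w→aau, a→bw, b→aaa. Concatenated: aaa aau aaa aau aaa aau aaa aau aaa aau bw aaa.

aaaaauaaaaauaaaaauaaaaauaaaaaubwaaa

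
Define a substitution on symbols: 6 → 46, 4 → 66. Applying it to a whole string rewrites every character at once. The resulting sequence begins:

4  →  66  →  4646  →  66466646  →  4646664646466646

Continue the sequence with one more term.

66466646464666466646664646466646

φ(4646664646466646) expands symbol-by-symbol to 66 46 66 46 46 46 66 46 66 46 66 46 46 46 66 46; joining the 16 pieces gives the next term.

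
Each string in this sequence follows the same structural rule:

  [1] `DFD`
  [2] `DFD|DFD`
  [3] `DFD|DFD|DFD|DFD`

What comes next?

DFD|DFD|DFD|DFD|DFD|DFD|DFD|DFD

s(k+1) = s(k)·|·s(k) — each term doubles the last with '|' between the halves.
One more doubling of DFD|DFD|DFD|DFD gives the answer.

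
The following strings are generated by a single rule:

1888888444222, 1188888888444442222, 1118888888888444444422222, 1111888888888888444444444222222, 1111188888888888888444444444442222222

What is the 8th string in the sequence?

The n-th term is n-1 1's then 2n+2 8's then 2n-1 4's then n+1 2's, where the shown terms are n = 2, 3, 4, 5, 6.
Setting n = 9 gives 8, 20, 17, 10 characters in each block.

1111111188888888888888888888444444444444444442222222222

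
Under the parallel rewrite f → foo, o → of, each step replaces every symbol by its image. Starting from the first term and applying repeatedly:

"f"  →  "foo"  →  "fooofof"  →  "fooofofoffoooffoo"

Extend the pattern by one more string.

Rewriting the 17 symbols of fooofofoffoooffoo one by one yields foo of of of foo of foo of foo foo of of of foo foo of of; concatenated:

fooofofoffoooffoooffoofooofofoffoofooofof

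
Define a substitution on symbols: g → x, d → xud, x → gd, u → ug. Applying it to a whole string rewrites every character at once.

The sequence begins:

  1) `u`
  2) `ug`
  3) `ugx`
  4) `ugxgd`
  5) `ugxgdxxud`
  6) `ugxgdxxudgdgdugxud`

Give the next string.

Rewriting the 18 symbols of ugxgdxxudgdgdugxud one by one yields ug x gd x xud gd gd ug xud x xud x xud ug x gd ug xud; concatenated:

ugxgdxxudgdgdugxudxxudxxudugxgdugxud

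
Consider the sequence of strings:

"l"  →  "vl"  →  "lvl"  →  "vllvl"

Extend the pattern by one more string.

Each term (from the third on) is the two preceding terms concatenated in order: term 3 = l·vl = lvl.
Continuing: lvl · vllvl gives term 5.

lvlvllvl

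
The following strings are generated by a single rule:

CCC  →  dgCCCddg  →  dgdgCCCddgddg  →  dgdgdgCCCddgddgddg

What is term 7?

dgdgdgdgdgdgCCCddgddgddgddgddgddg

Each term wraps the previous one in dg on the left and ddg on the right.
From dgdgdgCCCddgddgddg, 3 further steps: dgdgdgCCCddgddgddg → dgdgdgdgCCCddgddgddgddg → dgdgdgdgdgCCCddgddgddgddgddg → (answer).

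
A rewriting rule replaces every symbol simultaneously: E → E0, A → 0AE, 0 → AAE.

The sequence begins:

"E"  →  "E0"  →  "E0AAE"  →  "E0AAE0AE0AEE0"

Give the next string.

E0AAE0AE0AEE0AAE0AEE0AAE0AEE0E0AAE

φ(E0AAE0AE0AEE0) expands symbol-by-symbol to E0 AAE 0AE 0AE E0 AAE 0AE E0 AAE 0AE E0 E0 AAE; joining the 13 pieces gives the next term.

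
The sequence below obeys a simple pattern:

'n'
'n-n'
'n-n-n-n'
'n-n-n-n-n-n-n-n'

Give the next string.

s(k+1) = s(k)·-·s(k) — each term doubles the last with '-' between the halves.
Doubling n-n-n-n-n-n-n-n with '-' between the halves:

n-n-n-n-n-n-n-n-n-n-n-n-n-n-n-n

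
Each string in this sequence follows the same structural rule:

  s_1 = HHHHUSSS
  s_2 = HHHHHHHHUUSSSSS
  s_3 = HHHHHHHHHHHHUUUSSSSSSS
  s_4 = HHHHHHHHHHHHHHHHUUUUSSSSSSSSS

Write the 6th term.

Reading off run lengths: H runs 4, 8, 12, 16; U runs 1, 2, 3, 4; S runs 3, 5, 7, 9 — each is linear in n (n = 1, 2, …).
For term 6, n = 6, so the run lengths are 24, 6, 13.

HHHHHHHHHHHHHHHHHHHHHHHHUUUUUUSSSSSSSSSSSSS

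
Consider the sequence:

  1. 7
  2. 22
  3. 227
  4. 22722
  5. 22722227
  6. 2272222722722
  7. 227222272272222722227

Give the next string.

Each term (from the third on) is the previous term followed by the one before it: term 3 = 22·7 = 227.
The next term joins 227222272272222722227 and 2272222722722.

2272222722722227222272272222722722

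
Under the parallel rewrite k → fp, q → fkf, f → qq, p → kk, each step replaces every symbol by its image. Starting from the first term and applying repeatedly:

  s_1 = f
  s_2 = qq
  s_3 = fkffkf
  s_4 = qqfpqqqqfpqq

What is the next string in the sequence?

Expanding qqfpqqqqfpqq: q→fkf, q→fkf, f→qq, p→kk, q→fkf, q→fkf, q→fkf, q→fkf, f→qq, p→kk, q→fkf, q→fkf. Concatenated: fkf fkf qq kk fkf fkf fkf fkf qq kk fkf fkf.

fkffkfqqkkfkffkffkffkfqqkkfkffkf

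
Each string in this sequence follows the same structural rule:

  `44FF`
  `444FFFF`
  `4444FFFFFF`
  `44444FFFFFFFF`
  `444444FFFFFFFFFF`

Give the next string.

Each string has the form 4^{n+1} F^{2n} (n = 1, 2, …).
For the next term, n = 6, so the run lengths are 7, 12.

4444444FFFFFFFFFFFF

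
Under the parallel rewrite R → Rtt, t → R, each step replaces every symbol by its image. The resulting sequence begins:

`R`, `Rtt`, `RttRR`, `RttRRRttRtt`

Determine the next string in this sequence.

Apply φ to RttRRRttRtt symbol by symbol: R→Rtt, t→R, t→R, R→Rtt, R→Rtt, R→Rtt, t→R, t→R, R→Rtt, t→R, t→R; joined: Rtt R R Rtt Rtt Rtt R R Rtt R R.

RttRRRttRttRttRRRttRR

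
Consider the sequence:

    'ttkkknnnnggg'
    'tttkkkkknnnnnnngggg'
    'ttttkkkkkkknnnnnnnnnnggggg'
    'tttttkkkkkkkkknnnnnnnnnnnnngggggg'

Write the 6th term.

Each string has the form t^{n} k^{2n-1} n^{3n-2} g^{n+1}, where the shown terms are n = 2, 3, 4, 5.
At n = 7 the blocks have lengths 7, 13, 19, 8.

tttttttkkkkkkkkkkkkknnnnnnnnnnnnnnnnnnngggggggg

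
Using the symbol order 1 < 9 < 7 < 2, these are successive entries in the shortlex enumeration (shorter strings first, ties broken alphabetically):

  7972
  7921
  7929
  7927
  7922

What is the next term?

7711

The successor of 7922 increments the rightmost position that isn't already 2 and resets every position after it to 1.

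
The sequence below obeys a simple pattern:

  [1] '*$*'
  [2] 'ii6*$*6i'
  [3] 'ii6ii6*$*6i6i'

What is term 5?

Each term wraps the previous one in ii6 on the left and 6i on the right.
From ii6ii6*$*6i6i, 2 further steps: ii6ii6*$*6i6i → ii6ii6ii6*$*6i6i6i → (answer).

ii6ii6ii6ii6*$*6i6i6i6i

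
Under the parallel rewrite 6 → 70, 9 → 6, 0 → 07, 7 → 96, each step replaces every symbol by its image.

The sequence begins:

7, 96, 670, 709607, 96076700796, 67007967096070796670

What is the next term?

Applying the rule to each of the 20 symbols of 67007967096070796670 gives the pieces 70 96 07 07 96 6 70 96 07 6 70 07 96 07 96 6 70 70 96 07, which concatenate to the answer.

7096070796670960767007960796670709607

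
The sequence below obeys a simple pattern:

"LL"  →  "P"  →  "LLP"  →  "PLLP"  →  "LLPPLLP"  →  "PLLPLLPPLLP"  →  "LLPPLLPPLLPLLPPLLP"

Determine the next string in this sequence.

This is a Fibonacci-style word recurrence s(k) = s(k−2)·s(k−1): e.g. LL·P = LLP.
Continuing: PLLPLLPPLLP · LLPPLLPPLLPLLPPLLP gives term 8.

PLLPLLPPLLPLLPPLLPPLLPLLPPLLP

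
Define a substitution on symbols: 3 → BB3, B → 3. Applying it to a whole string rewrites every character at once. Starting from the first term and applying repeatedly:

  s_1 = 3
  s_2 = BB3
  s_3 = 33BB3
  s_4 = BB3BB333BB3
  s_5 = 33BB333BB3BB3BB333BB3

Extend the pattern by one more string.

Rewriting the 21 symbols of 33BB333BB3BB3BB333BB3 one by one yields BB3 BB3 3 3 BB3 BB3 BB3 3 3 BB3 3 3 BB3 3 3 BB3 BB3 BB3 3 3 BB3; concatenated:

BB3BB333BB3BB3BB333BB333BB333BB3BB3BB333BB3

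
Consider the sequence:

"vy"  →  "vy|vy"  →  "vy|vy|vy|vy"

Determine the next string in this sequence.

Every step duplicates the string with '|' between the halves.
One more doubling of vy|vy|vy|vy gives the answer.

vy|vy|vy|vy|vy|vy|vy|vy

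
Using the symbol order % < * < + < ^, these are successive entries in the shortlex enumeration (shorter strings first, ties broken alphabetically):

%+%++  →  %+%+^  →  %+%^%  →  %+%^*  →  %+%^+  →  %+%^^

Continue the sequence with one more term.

%+*%%

Find the rightmost character of %+%^^ below ^, bump it to the next letter, and reset everything to its right to %.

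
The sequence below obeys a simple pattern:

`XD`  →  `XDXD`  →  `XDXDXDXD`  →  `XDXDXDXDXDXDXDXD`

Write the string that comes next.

Each string is two copies of the previous one concatenated.
So the next term is two copies of XDXDXDXDXDXDXDXD.

XDXDXDXDXDXDXDXDXDXDXDXDXDXDXDXD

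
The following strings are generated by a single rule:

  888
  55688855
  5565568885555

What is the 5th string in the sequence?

Every step adds 556 to the front and 55 to the end of the previous string.
From 5565568885555, 2 further steps: 5565568885555 → 556556556888555555 → (answer).

55655655655688855555555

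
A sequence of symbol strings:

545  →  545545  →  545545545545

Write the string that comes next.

Every step duplicates the string.
So the next term is two copies of 545545545545.

545545545545545545545545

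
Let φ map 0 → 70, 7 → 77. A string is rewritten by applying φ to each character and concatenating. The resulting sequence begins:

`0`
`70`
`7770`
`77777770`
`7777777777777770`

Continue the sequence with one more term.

φ(7777777777777770) expands symbol-by-symbol to 77 77 77 77 77 77 77 77 77 77 77 77 77 77 77 70; joining the 16 pieces gives the next term.

77777777777777777777777777777770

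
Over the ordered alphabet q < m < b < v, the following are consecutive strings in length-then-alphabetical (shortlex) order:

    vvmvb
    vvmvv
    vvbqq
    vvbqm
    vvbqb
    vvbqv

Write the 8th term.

Continuing the enumeration 2 steps past vvbqv: vvbqv → vvbmq → (answer).

vvbmm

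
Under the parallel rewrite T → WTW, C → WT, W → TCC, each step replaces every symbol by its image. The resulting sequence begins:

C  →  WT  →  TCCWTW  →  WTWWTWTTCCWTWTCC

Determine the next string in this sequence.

φ(WTWWTWTTCCWTWTCC) expands symbol-by-symbol to TCC WTW TCC TCC WTW TCC WTW WTW WT WT TCC WTW TCC WTW WT WT; joining the 16 pieces gives the next term.

TCCWTWTCCTCCWTWTCCWTWWTWWTWTTCCWTWTCCWTWWTWT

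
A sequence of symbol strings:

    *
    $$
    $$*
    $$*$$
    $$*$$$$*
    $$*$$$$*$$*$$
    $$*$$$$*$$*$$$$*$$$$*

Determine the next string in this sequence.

This is a Fibonacci-style word recurrence s(k) = s(k−1)·s(k−2): e.g. $$·* = $$*.
Continuing: $$*$$$$*$$*$$$$*$$$$* · $$*$$$$*$$*$$ gives term 8.

$$*$$$$*$$*$$$$*$$$$*$$*$$$$*$$*$$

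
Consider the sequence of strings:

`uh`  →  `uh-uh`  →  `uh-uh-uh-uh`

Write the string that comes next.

uh-uh-uh-uh-uh-uh-uh-uh

Every step duplicates the string with '-' between the halves.
One more doubling of uh-uh-uh-uh gives the answer.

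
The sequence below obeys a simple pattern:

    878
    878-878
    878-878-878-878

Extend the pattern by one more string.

878-878-878-878-878-878-878-878

Each string is two copies of the previous one joined by '-'.
One more doubling of 878-878-878-878 gives the answer.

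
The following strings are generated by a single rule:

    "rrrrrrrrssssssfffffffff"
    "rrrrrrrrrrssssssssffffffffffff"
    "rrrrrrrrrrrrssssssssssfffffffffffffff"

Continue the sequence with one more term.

Each string has the form r^{2n+2} s^{2n} f^{3n}, where the shown terms are n = 3, 4, 5.
For the next term, n = 6, so the run lengths are 14, 12, 18.

rrrrrrrrrrrrrrssssssssssssffffffffffffffffff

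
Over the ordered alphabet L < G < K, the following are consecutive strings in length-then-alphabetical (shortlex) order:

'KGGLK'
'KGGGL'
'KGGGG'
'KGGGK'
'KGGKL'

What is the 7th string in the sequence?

KGGKK

Stepping forward 2 times from KGGKL: KGGKL → KGGKG, then the target.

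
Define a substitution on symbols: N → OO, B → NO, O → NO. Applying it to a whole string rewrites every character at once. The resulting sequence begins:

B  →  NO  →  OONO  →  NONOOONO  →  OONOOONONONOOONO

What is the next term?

Rewriting the 16 symbols of OONOOONONONOOONO one by one yields NO NO OO NO NO NO OO NO OO NO OO NO NO NO OO NO; concatenated:

NONOOONONONOOONOOONOOONONONOOONO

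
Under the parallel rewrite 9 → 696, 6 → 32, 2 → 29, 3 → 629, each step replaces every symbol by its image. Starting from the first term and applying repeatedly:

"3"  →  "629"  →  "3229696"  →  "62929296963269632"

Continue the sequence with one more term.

32296962969629696326963262929326963262929

Replace each of the 17 characters of 62929296963269632 in place — 32 29 696 29 696 29 696 32 696 32 629 29 32 696 32 629 29 — and concatenate.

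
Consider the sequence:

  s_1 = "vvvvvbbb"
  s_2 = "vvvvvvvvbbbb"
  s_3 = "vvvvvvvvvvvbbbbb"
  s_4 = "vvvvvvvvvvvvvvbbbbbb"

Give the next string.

vvvvvvvvvvvvvvvvvbbbbbbb

Reading off run lengths: v runs 5, 8, 11, 14; b runs 3, 4, 5, 6 — each is linear in n (n = 1, 2, …).
For the next term, n = 5, so the run lengths are 17, 7.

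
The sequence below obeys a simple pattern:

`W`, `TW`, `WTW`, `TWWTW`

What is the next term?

WTWTWWTW

Each term (from the third on) is the two preceding terms concatenated in order: term 3 = W·TW = WTW.
The next term joins WTW and TWWTW.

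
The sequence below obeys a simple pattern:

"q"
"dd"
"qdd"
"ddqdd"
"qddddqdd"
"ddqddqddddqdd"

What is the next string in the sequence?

qddddqddddqddqddddqdd

Each term (from the third on) is the two preceding terms concatenated in order: term 3 = q·dd = qdd.
The next term joins qddddqdd and ddqddqddddqdd.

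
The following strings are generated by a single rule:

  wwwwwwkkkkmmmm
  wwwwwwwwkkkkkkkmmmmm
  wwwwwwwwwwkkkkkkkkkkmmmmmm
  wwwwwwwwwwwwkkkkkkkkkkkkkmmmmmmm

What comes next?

wwwwwwwwwwwwwwkkkkkkkkkkkkkkkkmmmmmmmm

Term n consists of 2n+2 w's, followed by 3n-2 k's, followed by n+2 m's, where the shown terms are n = 2, 3, 4, 5.
At n = 6 the blocks have lengths 14, 16, 8.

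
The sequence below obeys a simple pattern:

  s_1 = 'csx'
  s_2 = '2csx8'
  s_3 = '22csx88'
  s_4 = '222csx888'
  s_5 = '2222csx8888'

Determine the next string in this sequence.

Every step adds 2 to the front and 8 to the end of the previous string.
One more step from 2222csx8888 gives the answer.

22222csx88888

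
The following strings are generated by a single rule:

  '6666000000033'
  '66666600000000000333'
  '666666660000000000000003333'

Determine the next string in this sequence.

6666666666000000000000000000033333

Reading off run lengths: 6 runs 4, 6, 8; 0 runs 7, 11, 15; 3 runs 2, 3, 4 — each is linear in n (n = 1, 2, …).
For the next term, n = 4, so the run lengths are 10, 19, 5.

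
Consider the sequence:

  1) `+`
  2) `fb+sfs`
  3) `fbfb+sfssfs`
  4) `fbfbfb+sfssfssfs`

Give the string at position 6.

Every step adds fb to the front and sfs to the end of the previous string.
From fbfbfb+sfssfssfs, 2 further steps: fbfbfb+sfssfssfs → fbfbfbfb+sfssfssfssfs → (answer).

fbfbfbfbfb+sfssfssfssfssfs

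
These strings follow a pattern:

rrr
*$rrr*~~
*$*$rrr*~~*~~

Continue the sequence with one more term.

*$*$*$rrr*~~*~~*~~

s(k+1) = *$·s(k)·*~~, so each term gains *$ as a prefix and *~~ as a suffix.
One more step from *$*$rrr*~~*~~ gives the answer.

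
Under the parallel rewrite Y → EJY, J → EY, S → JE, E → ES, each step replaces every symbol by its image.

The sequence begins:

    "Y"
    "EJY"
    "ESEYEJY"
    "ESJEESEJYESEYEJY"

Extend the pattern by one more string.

ESJEEYESESJEESEYEJYESJEESEJYESEYEJY

Replace each of the 16 characters of ESJEESEJYESEYEJY in place — ES JE EY ES ES JE ES EY EJY ES JE ES EJY ES EY EJY — and concatenate.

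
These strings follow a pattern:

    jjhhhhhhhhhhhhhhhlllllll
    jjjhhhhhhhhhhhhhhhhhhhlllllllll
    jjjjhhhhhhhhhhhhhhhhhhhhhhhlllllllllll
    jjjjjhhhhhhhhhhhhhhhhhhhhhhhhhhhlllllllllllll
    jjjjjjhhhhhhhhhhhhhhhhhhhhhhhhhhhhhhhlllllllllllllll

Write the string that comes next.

Term n consists of n-1 j's, followed by 4n+3 h's, followed by 2n+1 l's, where the shown terms are n = 3, 4, 5, 6, 7.
For the next term, n = 8, so the run lengths are 7, 35, 17.

jjjjjjjhhhhhhhhhhhhhhhhhhhhhhhhhhhhhhhhhhhlllllllllllllllll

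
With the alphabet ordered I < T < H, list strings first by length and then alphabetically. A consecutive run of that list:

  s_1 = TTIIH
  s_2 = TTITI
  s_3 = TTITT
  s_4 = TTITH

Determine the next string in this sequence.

TTIHI

The successor of TTITH increments the rightmost position that isn't already H and resets every position after it to I.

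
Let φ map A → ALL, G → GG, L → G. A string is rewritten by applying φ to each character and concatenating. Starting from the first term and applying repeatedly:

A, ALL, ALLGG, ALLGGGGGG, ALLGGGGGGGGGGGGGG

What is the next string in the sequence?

ALLGGGGGGGGGGGGGGGGGGGGGGGGGGGGGG

Applying the rule to each of the 17 symbols of ALLGGGGGGGGGGGGGG gives the pieces ALL G G GG GG GG GG GG GG GG GG GG GG GG GG GG GG, which concatenate to the answer.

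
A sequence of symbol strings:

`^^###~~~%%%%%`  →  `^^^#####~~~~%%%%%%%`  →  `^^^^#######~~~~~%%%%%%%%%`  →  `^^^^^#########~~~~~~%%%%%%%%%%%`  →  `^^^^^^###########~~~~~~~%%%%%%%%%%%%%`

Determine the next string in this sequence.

The n-th term is n ^'s then 2n-1 #'s then n+1 ~'s then 2n+1 %'s, where the shown terms are n = 2, 3, 4, 5, 6.
Setting n = 7 gives 7, 13, 8, 15 characters in each block.

^^^^^^^#############~~~~~~~~%%%%%%%%%%%%%%%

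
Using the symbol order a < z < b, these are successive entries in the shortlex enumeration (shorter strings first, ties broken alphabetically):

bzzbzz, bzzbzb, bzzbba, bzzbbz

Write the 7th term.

Stepping forward 3 times from bzzbbz: bzzbbz → bzzbbb → bzbaaa, then the target.

bzbaaz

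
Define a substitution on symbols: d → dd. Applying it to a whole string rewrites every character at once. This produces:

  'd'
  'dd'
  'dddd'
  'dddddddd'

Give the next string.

Expanding dddddddd: d→dd, d→dd, d→dd, d→dd, d→dd, d→dd, d→dd, d→dd. Concatenated: dd dd dd dd dd dd dd dd.

dddddddddddddddd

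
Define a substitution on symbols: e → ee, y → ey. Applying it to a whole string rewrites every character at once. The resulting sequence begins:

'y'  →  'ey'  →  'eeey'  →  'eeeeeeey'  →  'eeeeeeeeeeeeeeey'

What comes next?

eeeeeeeeeeeeeeeeeeeeeeeeeeeeeeey

φ(eeeeeeeeeeeeeeey) expands symbol-by-symbol to ee ee ee ee ee ee ee ee ee ee ee ee ee ee ee ey; joining the 16 pieces gives the next term.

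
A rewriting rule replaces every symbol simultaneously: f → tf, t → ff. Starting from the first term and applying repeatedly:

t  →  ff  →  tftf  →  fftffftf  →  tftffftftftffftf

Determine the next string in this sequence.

Applying the rule to each of the 16 symbols of tftffftftftffftf gives the pieces ff tf ff tf tf tf ff tf ff tf ff tf tf tf ff tf, which concatenate to the answer.

fftffftftftffftffftffftftftffftf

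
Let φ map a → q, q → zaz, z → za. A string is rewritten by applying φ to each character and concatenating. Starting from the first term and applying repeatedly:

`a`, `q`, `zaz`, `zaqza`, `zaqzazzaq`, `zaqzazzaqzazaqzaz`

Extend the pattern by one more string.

Rewriting the 17 symbols of zaqzazzaqzazaqzaz one by one yields za q zaz za q za za q zaz za q za q zaz za q za; concatenated:

zaqzazzaqzazaqzazzaqzaqzazzaqza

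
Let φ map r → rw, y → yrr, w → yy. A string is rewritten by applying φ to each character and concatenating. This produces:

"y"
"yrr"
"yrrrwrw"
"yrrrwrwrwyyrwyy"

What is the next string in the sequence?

yrrrwrwrwyyrwyyrwyyyrryrrrwyyyrryrr

φ(yrrrwrwrwyyrwyy) expands symbol-by-symbol to yrr rw rw rw yy rw yy rw yy yrr yrr rw yy yrr yrr; joining the 15 pieces gives the next term.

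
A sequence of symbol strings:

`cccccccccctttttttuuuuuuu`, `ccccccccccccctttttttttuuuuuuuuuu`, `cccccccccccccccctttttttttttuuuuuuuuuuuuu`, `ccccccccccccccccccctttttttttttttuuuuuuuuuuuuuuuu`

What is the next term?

cccccccccccccccccccccctttttttttttttttuuuuuuuuuuuuuuuuuuu

Term n consists of 3n+1 c's, followed by 2n+1 t's, followed by 3n-2 u's, where the shown terms are n = 3, 4, 5, 6.
At n = 7 the blocks have lengths 22, 15, 19.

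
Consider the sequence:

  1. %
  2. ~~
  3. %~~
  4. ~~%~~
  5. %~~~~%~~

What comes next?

From term 3 onward, concatenate the second-to-last term with the last: %·~~ = %~~, ~~·%~~ = ~~%~~, …
The next term joins ~~%~~ and %~~~~%~~.

~~%~~%~~~~%~~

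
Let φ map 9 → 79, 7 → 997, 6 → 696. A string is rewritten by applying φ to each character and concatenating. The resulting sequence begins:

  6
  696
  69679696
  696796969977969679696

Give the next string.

Rewriting the 21 symbols of 696796969977969679696 one by one yields 696 79 696 997 79 696 79 696 79 79 997 997 79 696 79 696 997 79 696 79 696; concatenated:

696796969977969679696797999799779696796969977969679696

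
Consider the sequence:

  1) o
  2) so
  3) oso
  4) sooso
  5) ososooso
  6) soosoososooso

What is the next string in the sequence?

ososoososoosoososooso

From term 3 onward, concatenate the second-to-last term with the last: o·so = oso, so·oso = sooso, …
Continuing: ososooso · soosoososooso gives term 7.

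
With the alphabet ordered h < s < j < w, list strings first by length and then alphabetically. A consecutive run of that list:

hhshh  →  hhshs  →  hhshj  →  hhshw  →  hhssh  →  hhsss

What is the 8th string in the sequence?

hhssw

Advancing 2 positions from hhsss through hhsss → hhssj reaches term 8.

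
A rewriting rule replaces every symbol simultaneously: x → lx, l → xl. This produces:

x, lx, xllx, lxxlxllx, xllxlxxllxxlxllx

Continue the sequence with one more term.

Rewriting the 16 symbols of xllxlxxllxxlxllx one by one yields lx xl xl lx xl lx lx xl xl lx lx xl lx xl xl lx; concatenated:

lxxlxllxxllxlxxlxllxlxxllxxlxllx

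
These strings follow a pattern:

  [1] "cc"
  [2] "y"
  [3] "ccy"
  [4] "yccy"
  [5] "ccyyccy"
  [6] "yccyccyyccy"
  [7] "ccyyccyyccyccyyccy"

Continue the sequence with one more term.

This is a Fibonacci-style word recurrence s(k) = s(k−2)·s(k−1): e.g. cc·y = ccy.
The next term joins yccyccyyccy and ccyyccyyccyccyyccy.

yccyccyyccyccyyccyyccyccyyccy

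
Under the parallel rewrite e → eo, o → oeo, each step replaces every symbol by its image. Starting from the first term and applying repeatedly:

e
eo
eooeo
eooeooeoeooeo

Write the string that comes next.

eooeooeoeooeooeoeooeoeooeooeoeooeo

Replace each of the 13 characters of eooeooeoeooeo in place — eo oeo oeo eo oeo oeo eo oeo eo oeo oeo eo oeo — and concatenate.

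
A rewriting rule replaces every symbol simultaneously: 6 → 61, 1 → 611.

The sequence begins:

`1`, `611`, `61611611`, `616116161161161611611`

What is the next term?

Rewriting the 21 symbols of 616116161161161611611 one by one yields 61 611 61 611 611 61 611 61 611 611 61 611 611 61 611 61 611 611 61 611 611; concatenated:

6161161611611616116161161161611611616116161161161611611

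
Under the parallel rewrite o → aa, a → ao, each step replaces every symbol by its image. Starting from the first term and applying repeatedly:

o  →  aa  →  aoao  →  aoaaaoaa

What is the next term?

aoaaaoaoaoaaaoao

Rewriting each symbol of aoaaaoaa: a→ao, o→aa, a→ao, a→ao, a→ao, o→aa, a→ao, a→ao, which concatenates to ao aa ao ao ao aa ao ao.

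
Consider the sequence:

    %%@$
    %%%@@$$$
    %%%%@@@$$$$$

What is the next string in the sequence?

Term n consists of n+1 %'s, followed by n @'s, followed by 2n-1 $'s (n = 1, 2, …).
Setting n = 4 gives 5, 4, 7 characters in each block.

%%%%%@@@@$$$$$$$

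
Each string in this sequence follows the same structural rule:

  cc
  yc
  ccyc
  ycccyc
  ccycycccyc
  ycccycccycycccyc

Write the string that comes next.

ccycycccycycccycccycycccyc

This is a Fibonacci-style word recurrence s(k) = s(k−2)·s(k−1): e.g. cc·yc = ccyc.
Continuing: ccycycccyc · ycccycccycycccyc gives term 7.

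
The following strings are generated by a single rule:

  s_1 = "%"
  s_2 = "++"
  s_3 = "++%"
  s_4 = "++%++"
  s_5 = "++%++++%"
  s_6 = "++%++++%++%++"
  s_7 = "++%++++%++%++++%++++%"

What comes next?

From term 3 onward, concatenate the last term with the second-to-last: ++·% = ++%, ++%·++ = ++%++, …
So term 8 is ++%++++%++%++++%++++%·++%++++%++%++.

++%++++%++%++++%++++%++%++++%++%++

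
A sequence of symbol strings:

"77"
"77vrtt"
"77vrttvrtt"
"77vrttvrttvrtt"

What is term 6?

77vrttvrttvrttvrttvrtt

Every step adds vrtt to the end: s(k+1) = s(k)·vrtt.
From 77vrttvrttvrtt, 2 further steps: 77vrttvrttvrtt → 77vrttvrttvrttvrtt → (answer).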